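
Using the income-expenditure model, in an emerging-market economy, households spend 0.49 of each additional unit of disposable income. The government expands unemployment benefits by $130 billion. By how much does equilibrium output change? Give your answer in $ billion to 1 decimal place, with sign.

The transfer change shifts disposable income by +$130 billion, so first-round consumption changes by c·ΔTR = 0.49 × (+$130 billion) = +$63.7 billion.
Expenditure multiplier = 1/(1 − MPC) = 1/(1 − 0.49) = 1/0.51 ≈ 1.961.
The transfer multiplier is c × k ≈ 0.961, so ΔY = k × (c·ΔTR) = (+$63.7 billion) / 0.51 ≈ +$124.9 billion.

+$124.9 billion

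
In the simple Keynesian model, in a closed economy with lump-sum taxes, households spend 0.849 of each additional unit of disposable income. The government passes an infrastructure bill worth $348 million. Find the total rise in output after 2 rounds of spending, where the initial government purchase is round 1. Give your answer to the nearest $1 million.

$643 million

Round 1 adds ΔG = $348 million; each later round is MPC = 0.849 times the previous.
After 2 rounds: 348 + 295.452 = ΔG·(1 − c^2)/(1 − c) = 348 × (1 − 0.720801)/0.151 ≈ $643 million.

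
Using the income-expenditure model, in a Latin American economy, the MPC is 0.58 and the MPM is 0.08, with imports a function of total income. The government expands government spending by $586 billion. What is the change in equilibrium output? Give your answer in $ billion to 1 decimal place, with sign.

Expenditure multiplier = 1/(1 − c + m) = 1/(1 − 0.58 + 0.08) = 1/0.5 = 2.
ΔY = k × ΔG = (+$586 billion) / 0.5 = +$1,172 billion.

+$1,172.0 billion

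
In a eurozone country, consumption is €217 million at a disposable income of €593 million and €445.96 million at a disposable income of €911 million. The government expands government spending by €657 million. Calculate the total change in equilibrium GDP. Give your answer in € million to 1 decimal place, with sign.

+€2,346.4 million

MPC = ΔC/ΔYd = (445.96 − 217)/(911 − 593) = 228.96/318 = 0.72.
Expenditure multiplier = 1/(1 − MPC) = 1/(1 − 0.72) = 1/0.28 ≈ 3.571.
ΔY = k × ΔG = (+€657 million) / 0.28 ≈ +€2,346.4 million.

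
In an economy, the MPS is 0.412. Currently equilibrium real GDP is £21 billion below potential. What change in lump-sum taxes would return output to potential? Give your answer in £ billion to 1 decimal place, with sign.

MPC = 1 − MPS = 1 − 0.412 = 0.588.
Spending multiplier = 1/(1 − MPC) = 1/(1 − 0.588) = 1/0.412 ≈ 2.427.
Tax multiplier = −c·k = −0.588/0.412 ≈ −1.427. Need ΔY = +£21 billion, so ΔT = ΔY/(−c·k) = −(+£21 billion) × 0.412 / 0.588 ≈ −£14.7 billion.
The government should cut lump-sum taxes by £14.7 billion.

−£14.7 billion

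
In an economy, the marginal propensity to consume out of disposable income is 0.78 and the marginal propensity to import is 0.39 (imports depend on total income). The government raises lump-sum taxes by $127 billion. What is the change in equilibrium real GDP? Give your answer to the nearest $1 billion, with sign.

A lump-sum tax change of +$127 billion shifts disposable income by −$127 billion; first-round consumption changes by −c × ΔT = −0.78 × (+$127 billion) = −$99.06 billion.
Expenditure multiplier = 1/(1 − c + m) = 1/(1 − 0.78 + 0.39) = 1/0.61 ≈ 1.639.
The tax multiplier is −c × k ≈ −1.279, so ΔY = k × (−c·ΔT) = (−$99.06 billion) / 0.61 ≈ −$162 billion.

−$162 billion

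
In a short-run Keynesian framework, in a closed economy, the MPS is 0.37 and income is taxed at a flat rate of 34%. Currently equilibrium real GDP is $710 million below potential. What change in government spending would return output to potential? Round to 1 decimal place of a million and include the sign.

+$414.8 million

MPC = 1 − MPS = 1 − 0.37 = 0.63.
Spending multiplier = 1/(1 − c(1−t)) = 1/(1 − 0.63×0.66) = 1/0.5842 ≈ 1.712.
Need ΔY = +$710 million, so ΔG = ΔY/k = (+$710 million) × 0.5842 ≈ +$414.8 million.
The government should increase government spending by $414.8 million.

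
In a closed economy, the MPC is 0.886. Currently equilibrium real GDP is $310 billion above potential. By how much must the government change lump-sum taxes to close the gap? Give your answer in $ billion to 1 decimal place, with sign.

+$39.9 billion

Spending multiplier = 1/(1 − MPC) = 1/(1 − 0.886) = 1/0.114 ≈ 8.772.
Tax multiplier = −c·k = −0.886/0.114 ≈ −7.772. Need ΔY = −$310 billion, so ΔT = ΔY/(−c·k) = −(−$310 billion) × 0.114 / 0.886 ≈ +$39.9 billion.
The government should raise lump-sum taxes by $39.9 billion.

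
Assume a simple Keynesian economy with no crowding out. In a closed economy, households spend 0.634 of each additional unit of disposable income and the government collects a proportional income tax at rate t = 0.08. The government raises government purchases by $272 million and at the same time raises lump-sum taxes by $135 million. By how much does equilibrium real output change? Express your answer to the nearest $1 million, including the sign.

+$447 million

Expenditure multiplier = 1/(1 − c(1−t)) = 1/(1 − 0.634×0.92) = 1/0.41672 ≈ 2.4.
ΔG contributes k·ΔG = (+$272 million) / 0.41672 ≈ +$652.7 million.
ΔT of +$135 million changes first-round spending by −c·ΔT = −$85.59 million, contributing k·(−c·ΔT) = (−$85.59 million) / 0.41672 ≈ −$205.4 million.
Net ΔY = k(ΔG − c·ΔT) = (+$186.41 million) / 0.41672 ≈ +$447 million.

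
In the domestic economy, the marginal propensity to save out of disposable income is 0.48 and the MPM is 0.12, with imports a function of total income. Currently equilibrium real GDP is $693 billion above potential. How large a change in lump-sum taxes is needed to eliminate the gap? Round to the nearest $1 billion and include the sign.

MPC = 1 − MPS = 1 − 0.48 = 0.52.
Spending multiplier = 1/(1 − c + m) = 1/(1 − 0.52 + 0.12) = 1/0.6 ≈ 1.667.
Tax multiplier = −c·k = −0.52/0.6 ≈ −0.867. Need ΔY = −$693 billion, so ΔT = ΔY/(−c·k) = −(−$693 billion) × 0.6 / 0.52 ≈ +$800 billion.
The government should raise lump-sum taxes by $800 billion.

+$800 billion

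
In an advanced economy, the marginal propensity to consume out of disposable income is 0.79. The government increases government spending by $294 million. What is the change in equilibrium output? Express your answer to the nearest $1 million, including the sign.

Expenditure multiplier = 1/(1 − MPC) = 1/(1 − 0.79) = 1/0.21 ≈ 4.762.
ΔY = k × ΔG = (+$294 million) / 0.21 = +$1,400 million.

+$1,400 million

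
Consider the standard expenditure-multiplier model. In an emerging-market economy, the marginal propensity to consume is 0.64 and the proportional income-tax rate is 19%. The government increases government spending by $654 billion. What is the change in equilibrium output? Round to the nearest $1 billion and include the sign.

Expenditure multiplier = 1/(1 − c(1−t)) = 1/(1 − 0.64×0.81) = 1/0.4816 ≈ 2.076.
ΔY = k × ΔG = (+$654 billion) / 0.4816 ≈ +$1,358 billion.

+$1,358 billion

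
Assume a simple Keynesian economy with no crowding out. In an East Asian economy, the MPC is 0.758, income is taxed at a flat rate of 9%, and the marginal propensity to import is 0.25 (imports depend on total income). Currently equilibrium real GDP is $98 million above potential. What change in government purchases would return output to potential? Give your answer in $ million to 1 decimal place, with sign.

−$54.9 million

Spending multiplier = 1/(1 − c(1−t) + m) = 1/(1 − 0.758×0.91 + 0.25) = 1/0.56022 ≈ 1.785.
Need ΔY = −$98 million, so ΔG = ΔY/k = (−$98 million) × 0.56022 ≈ −$54.9 million.
The government should cut government purchases by $54.9 million.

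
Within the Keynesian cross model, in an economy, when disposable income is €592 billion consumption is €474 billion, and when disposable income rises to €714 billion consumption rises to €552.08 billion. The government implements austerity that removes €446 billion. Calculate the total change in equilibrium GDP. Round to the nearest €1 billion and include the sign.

−€1,239 billion

MPC = ΔC/ΔYd = (552.08 − 474)/(714 − 592) = 78.08/122 = 0.64.
Government-spending multiplier = 1/(1 − MPC) = 1/(1 − 0.64) = 1/0.36 ≈ 2.778.
ΔY = k × ΔG = (−€446 billion) / 0.36 ≈ −€1,239 billion.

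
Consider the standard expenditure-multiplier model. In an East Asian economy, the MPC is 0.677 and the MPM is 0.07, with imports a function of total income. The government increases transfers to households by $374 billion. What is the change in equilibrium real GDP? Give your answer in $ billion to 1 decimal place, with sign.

The transfer change shifts disposable income by +$374 billion, so first-round consumption changes by c·ΔTR = 0.677 × (+$374 billion) = +$253.198 billion.
Expenditure multiplier = 1/(1 − c + m) = 1/(1 − 0.677 + 0.07) = 1/0.393 ≈ 2.545.
The transfer multiplier is c × k ≈ 1.723, so ΔY = k × (c·ΔTR) = (+$253.198 billion) / 0.393 ≈ +$644.3 billion.

+$644.3 billion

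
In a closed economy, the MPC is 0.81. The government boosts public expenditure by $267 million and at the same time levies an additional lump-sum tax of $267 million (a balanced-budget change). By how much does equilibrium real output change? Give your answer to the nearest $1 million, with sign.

Expenditure multiplier = 1/(1 − MPC) = 1/(1 − 0.81) = 1/0.19 ≈ 5.263.
ΔG contributes k·ΔG = (+$267 million) / 0.19 ≈ +$1,405.3 million.
ΔT of +$267 million changes first-round spending by −c·ΔT = −$216.27 million, contributing k·(−c·ΔT) = (−$216.27 million) / 0.19 ≈ −$1,138.3 million.
With ΔG = ΔT and no other leakages, the balanced-budget multiplier is 1, so ΔY = ΔG = +$267 million.

+$267 million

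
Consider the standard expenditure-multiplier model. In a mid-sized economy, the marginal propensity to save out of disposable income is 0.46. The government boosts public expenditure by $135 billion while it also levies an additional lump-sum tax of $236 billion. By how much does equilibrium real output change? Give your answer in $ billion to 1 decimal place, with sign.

+$16.4 billion

MPC = 1 − MPS = 1 − 0.46 = 0.54.
Expenditure multiplier = 1/(1 − MPC) = 1/(1 − 0.54) = 1/0.46 ≈ 2.174.
ΔG contributes k·ΔG = (+$135 billion) / 0.46 ≈ +$293.5 billion.
ΔT of +$236 billion changes first-round spending by −c·ΔT = −$127.44 billion, contributing k·(−c·ΔT) = (−$127.44 billion) / 0.46 ≈ −$277 billion.
Net ΔY = k(ΔG − c·ΔT) = (+$7.56 billion) / 0.46 ≈ +$16.4 billion.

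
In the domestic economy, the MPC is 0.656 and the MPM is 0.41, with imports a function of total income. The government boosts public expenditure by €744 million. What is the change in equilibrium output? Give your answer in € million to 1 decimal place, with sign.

Spending multiplier = 1/(1 − c + m) = 1/(1 − 0.656 + 0.41) = 1/0.754 ≈ 1.326.
ΔY = k × ΔG = (+€744 million) / 0.754 ≈ +€986.7 million.

+€986.7 million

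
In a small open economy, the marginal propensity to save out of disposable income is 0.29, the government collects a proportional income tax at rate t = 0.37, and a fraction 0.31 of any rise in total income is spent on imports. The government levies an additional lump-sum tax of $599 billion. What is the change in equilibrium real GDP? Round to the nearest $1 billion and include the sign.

MPC = 1 − MPS = 1 − 0.29 = 0.71.
A lump-sum tax change of +$599 billion shifts disposable income by −$599 billion; first-round consumption changes by −c × ΔT = −0.71 × (+$599 billion) = −$425.29 billion.
Expenditure multiplier = 1/(1 − c(1−t) + m) = 1/(1 − 0.71×0.63 + 0.31) = 1/0.8627 ≈ 1.159.
The tax multiplier is −c × k ≈ −0.823, so ΔY = k × (−c·ΔT) = (−$425.29 billion) / 0.8627 ≈ −$493 billion.

−$493 billion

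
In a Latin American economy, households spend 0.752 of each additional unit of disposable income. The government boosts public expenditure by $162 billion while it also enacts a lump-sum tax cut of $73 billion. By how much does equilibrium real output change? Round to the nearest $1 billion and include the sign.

Expenditure multiplier = 1/(1 − MPC) = 1/(1 − 0.752) = 1/0.248 ≈ 4.032.
ΔG contributes k·ΔG = (+$162 billion) / 0.248 ≈ +$653.2 billion.
ΔT of −$73 billion changes first-round spending by −c·ΔT = +$54.896 billion, contributing k·(−c·ΔT) = (+$54.896 billion) / 0.248 ≈ +$221.4 billion.
Net ΔY = k(ΔG − c·ΔT) = (+$216.896 billion) / 0.248 ≈ +$875 billion.

+$875 billion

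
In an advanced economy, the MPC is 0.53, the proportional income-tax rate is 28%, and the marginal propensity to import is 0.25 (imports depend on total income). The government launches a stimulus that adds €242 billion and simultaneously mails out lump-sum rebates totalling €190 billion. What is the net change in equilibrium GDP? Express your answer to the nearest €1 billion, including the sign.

Expenditure multiplier = 1/(1 − c(1−t) + m) = 1/(1 − 0.53×0.72 + 0.25) = 1/0.8684 ≈ 1.152.
ΔG contributes k·ΔG = (+€242 billion) / 0.8684 ≈ +€278.7 billion.
ΔT of −€190 billion changes first-round spending by −c·ΔT = +€100.7 billion, contributing k·(−c·ΔT) = (+€100.7 billion) / 0.8684 ≈ +€116 billion.
Net ΔY = k(ΔG − c·ΔT) = (+€342.7 billion) / 0.8684 ≈ +€395 billion.

+€395 billion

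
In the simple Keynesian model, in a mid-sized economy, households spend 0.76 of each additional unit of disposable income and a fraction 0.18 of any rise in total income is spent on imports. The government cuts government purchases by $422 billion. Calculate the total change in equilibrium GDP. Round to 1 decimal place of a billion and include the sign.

Government-spending multiplier = 1/(1 − c + m) = 1/(1 − 0.76 + 0.18) = 1/0.42 ≈ 2.381.
ΔY = k × ΔG = (−$422 billion) / 0.42 ≈ −$1,004.8 billion.

−$1,004.8 billion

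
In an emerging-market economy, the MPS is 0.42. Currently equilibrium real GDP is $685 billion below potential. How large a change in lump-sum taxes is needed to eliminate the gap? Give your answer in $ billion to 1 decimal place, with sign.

−$496.0 billion

MPC = 1 − MPS = 1 − 0.42 = 0.58.
Spending multiplier = 1/(1 − MPC) = 1/(1 − 0.58) = 1/0.42 ≈ 2.381.
Tax multiplier = −c·k = −0.58/0.42 ≈ −1.381. Need ΔY = +$685 billion, so ΔT = ΔY/(−c·k) = −(+$685 billion) × 0.42 / 0.58 ≈ −$496 billion.
The government should cut lump-sum taxes by $496 billion.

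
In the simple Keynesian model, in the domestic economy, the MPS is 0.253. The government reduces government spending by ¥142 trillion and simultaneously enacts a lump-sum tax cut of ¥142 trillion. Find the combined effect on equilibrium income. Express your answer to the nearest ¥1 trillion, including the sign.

−¥142 trillion

MPC = 1 − MPS = 1 − 0.253 = 0.747.
Expenditure multiplier = 1/(1 − MPC) = 1/(1 − 0.747) = 1/0.253 ≈ 3.953.
ΔG contributes k·ΔG = (−¥142 trillion) / 0.253 ≈ −¥561.3 trillion.
ΔT of −¥142 trillion changes first-round spending by −c·ΔT = +¥106.074 trillion, contributing k·(−c·ΔT) = (+¥106.074 trillion) / 0.253 ≈ +¥419.3 trillion.
With ΔG = ΔT and no other leakages, the balanced-budget multiplier is 1, so ΔY = ΔG = −¥142 trillion.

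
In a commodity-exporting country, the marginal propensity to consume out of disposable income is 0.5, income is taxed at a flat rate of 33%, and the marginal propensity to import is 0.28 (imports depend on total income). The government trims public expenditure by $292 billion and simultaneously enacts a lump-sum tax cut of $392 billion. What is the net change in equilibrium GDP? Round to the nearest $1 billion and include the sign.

−$102 billion

Expenditure multiplier = 1/(1 − c(1−t) + m) = 1/(1 − 0.5×0.67 + 0.28) = 1/0.945 ≈ 1.058.
ΔG contributes k·ΔG = (−$292 billion) / 0.945 ≈ −$309 billion.
ΔT of −$392 billion changes first-round spending by −c·ΔT = +$196 billion, contributing k·(−c·ΔT) = (+$196 billion) / 0.945 ≈ +$207.4 billion.
Net ΔY = k(ΔG − c·ΔT) = (−$96 billion) / 0.945 ≈ −$102 billion.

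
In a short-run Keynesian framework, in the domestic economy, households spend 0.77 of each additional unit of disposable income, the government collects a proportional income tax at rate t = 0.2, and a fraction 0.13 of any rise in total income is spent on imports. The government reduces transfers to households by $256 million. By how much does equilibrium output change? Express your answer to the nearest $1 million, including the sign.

−$384 million

The transfer change shifts disposable income by −$256 million, so first-round consumption changes by c·ΔTR = 0.77 × (−$256 million) = −$197.12 million.
Expenditure multiplier = 1/(1 − c(1−t) + m) = 1/(1 − 0.77×0.8 + 0.13) = 1/0.514 ≈ 1.946.
The transfer multiplier is c × k ≈ 1.498, so ΔY = k × (c·ΔTR) = (−$197.12 million) / 0.514 ≈ −$384 million.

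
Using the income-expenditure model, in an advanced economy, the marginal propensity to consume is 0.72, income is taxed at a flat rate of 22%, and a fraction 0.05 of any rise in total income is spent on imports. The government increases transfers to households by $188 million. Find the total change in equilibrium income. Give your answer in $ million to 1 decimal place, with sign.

+$277.1 million

The transfer change shifts disposable income by +$188 million, so first-round consumption changes by c·ΔTR = 0.72 × (+$188 million) = +$135.36 million.
Expenditure multiplier = 1/(1 − c(1−t) + m) = 1/(1 − 0.72×0.78 + 0.05) = 1/0.4884 ≈ 2.048.
The transfer multiplier is c × k ≈ 1.474, so ΔY = k × (c·ΔTR) = (+$135.36 million) / 0.4884 ≈ +$277.1 million.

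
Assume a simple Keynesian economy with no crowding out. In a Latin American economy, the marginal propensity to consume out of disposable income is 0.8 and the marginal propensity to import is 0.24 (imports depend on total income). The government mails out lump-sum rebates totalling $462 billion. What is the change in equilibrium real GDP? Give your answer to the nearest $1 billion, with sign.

+$840 billion

A lump-sum tax change of −$462 billion shifts disposable income by +$462 billion; first-round consumption changes by −c × ΔT = −0.8 × (−$462 billion) = +$369.6 billion.
Expenditure multiplier = 1/(1 − c + m) = 1/(1 − 0.8 + 0.24) = 1/0.44 ≈ 2.273.
The tax multiplier is −c × k ≈ −1.818, so ΔY = k × (−c·ΔT) = (+$369.6 billion) / 0.44 = +$840 billion.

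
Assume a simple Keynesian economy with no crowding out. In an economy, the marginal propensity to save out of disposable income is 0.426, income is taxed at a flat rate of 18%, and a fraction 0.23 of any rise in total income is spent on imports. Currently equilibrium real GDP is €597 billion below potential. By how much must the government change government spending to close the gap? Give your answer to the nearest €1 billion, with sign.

MPC = 1 − MPS = 1 − 0.426 = 0.574.
Spending multiplier = 1/(1 − c(1−t) + m) = 1/(1 − 0.574×0.82 + 0.23) = 1/0.75932 ≈ 1.317.
Need ΔY = +€597 billion, so ΔG = ΔY/k = (+€597 billion) × 0.75932 ≈ +€453 billion.
The government should increase government spending by €453 billion.

+€453 billion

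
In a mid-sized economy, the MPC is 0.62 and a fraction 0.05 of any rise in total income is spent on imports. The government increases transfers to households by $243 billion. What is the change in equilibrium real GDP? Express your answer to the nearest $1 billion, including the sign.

+$350 billion

The transfer change shifts disposable income by +$243 billion, so first-round consumption changes by c·ΔTR = 0.62 × (+$243 billion) = +$150.66 billion.
Expenditure multiplier = 1/(1 − c + m) = 1/(1 − 0.62 + 0.05) = 1/0.43 ≈ 2.326.
The transfer multiplier is c × k ≈ 1.442, so ΔY = k × (c·ΔTR) = (+$150.66 billion) / 0.43 ≈ +$350 billion.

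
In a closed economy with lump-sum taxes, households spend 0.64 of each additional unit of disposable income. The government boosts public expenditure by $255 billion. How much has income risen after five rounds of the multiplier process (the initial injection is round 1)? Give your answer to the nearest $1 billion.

Round 1 adds ΔG = $255 billion; each later round is MPC = 0.64 times the previous.
After 5 rounds: 255 + 163.2 + 104.448 + 66.84672 + 42.7819008 = ΔG·(1 − c^5)/(1 − c) = 255 × (1 − 0.1073741824)/0.36 ≈ $632 billion.

$632 billion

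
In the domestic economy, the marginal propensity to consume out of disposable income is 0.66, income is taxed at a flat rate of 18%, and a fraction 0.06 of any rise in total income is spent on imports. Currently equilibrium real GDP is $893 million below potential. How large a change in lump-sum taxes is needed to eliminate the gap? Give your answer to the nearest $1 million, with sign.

−$702 million

Spending multiplier = 1/(1 − c(1−t) + m) = 1/(1 − 0.66×0.82 + 0.06) = 1/0.5188 ≈ 1.928.
Tax multiplier = −c·k = −0.66/0.5188 ≈ −1.272. Need ΔY = +$893 million, so ΔT = ΔY/(−c·k) = −(+$893 million) × 0.5188 / 0.66 ≈ −$702 million.
The government should cut lump-sum taxes by $702 million.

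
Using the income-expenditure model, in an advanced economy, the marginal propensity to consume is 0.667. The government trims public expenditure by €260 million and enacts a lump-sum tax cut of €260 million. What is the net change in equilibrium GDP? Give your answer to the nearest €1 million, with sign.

Expenditure multiplier = 1/(1 − MPC) = 1/(1 − 0.667) = 1/0.333 ≈ 3.003.
ΔG contributes k·ΔG = (−€260 million) / 0.333 ≈ −€780.8 million.
ΔT of −€260 million changes first-round spending by −c·ΔT = +€173.42 million, contributing k·(−c·ΔT) = (+€173.42 million) / 0.333 ≈ +€520.8 million.
With ΔG = ΔT and no other leakages, the balanced-budget multiplier is 1, so ΔY = ΔG = −€260 million.

−€260 million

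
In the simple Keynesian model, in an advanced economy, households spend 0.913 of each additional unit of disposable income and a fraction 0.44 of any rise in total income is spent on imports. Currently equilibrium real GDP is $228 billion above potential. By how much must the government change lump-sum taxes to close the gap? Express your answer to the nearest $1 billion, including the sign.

Spending multiplier = 1/(1 − c + m) = 1/(1 − 0.913 + 0.44) = 1/0.527 ≈ 1.898.
Tax multiplier = −c·k = −0.913/0.527 ≈ −1.732. Need ΔY = −$228 billion, so ΔT = ΔY/(−c·k) = −(−$228 billion) × 0.527 / 0.913 ≈ +$132 billion.
The government should raise lump-sum taxes by $132 billion.

+$132 billion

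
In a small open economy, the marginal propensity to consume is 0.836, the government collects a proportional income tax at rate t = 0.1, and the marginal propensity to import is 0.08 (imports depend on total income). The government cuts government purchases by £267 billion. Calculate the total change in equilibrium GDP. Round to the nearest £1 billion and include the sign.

−£815 billion

Expenditure multiplier = 1/(1 − c(1−t) + m) = 1/(1 − 0.836×0.9 + 0.08) = 1/0.3276 ≈ 3.053.
ΔY = k × ΔG = (−£267 billion) / 0.3276 ≈ −£815 billion.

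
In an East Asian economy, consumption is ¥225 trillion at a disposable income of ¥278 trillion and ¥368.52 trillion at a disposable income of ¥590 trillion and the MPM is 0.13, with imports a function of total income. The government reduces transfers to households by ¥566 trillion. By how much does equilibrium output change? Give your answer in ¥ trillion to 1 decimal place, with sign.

MPC = ΔC/ΔYd = (368.52 − 225)/(590 − 278) = 143.52/312 = 0.46.
The transfer change shifts disposable income by −¥566 trillion, so first-round consumption changes by c·ΔTR = 0.46 × (−¥566 trillion) = −¥260.36 trillion.
Expenditure multiplier = 1/(1 − c + m) = 1/(1 − 0.46 + 0.13) = 1/0.67 ≈ 1.493.
The transfer multiplier is c × k ≈ 0.687, so ΔY = k × (c·ΔTR) = (−¥260.36 trillion) / 0.67 ≈ −¥388.6 trillion.

−¥388.6 trillion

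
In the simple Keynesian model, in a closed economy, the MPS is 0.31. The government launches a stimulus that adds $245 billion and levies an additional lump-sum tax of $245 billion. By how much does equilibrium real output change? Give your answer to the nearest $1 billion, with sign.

+$245 billion

MPC = 1 − MPS = 1 − 0.31 = 0.69.
Expenditure multiplier = 1/(1 − MPC) = 1/(1 − 0.69) = 1/0.31 ≈ 3.226.
ΔG contributes k·ΔG = (+$245 billion) / 0.31 ≈ +$790.3 billion.
ΔT of +$245 billion changes first-round spending by −c·ΔT = −$169.05 billion, contributing k·(−c·ΔT) = (−$169.05 billion) / 0.31 ≈ −$545.3 billion.
With ΔG = ΔT and no other leakages, the balanced-budget multiplier is 1, so ΔY = ΔG = +$245 billion.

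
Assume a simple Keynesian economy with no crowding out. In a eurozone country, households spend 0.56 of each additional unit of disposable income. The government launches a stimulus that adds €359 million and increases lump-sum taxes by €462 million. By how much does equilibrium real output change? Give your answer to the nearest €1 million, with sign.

Expenditure multiplier = 1/(1 − MPC) = 1/(1 − 0.56) = 1/0.44 ≈ 2.273.
ΔG contributes k·ΔG = (+€359 million) / 0.44 ≈ +€815.9 million.
ΔT of +€462 million changes first-round spending by −c·ΔT = −€258.72 million, contributing k·(−c·ΔT) = (−€258.72 million) / 0.44 = −€588 million.
Net ΔY = k(ΔG − c·ΔT) = (+€100.28 million) / 0.44 ≈ +€228 million.

+€228 million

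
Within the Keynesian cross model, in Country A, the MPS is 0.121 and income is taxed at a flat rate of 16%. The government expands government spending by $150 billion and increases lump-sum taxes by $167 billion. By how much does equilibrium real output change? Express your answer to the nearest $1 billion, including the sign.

MPC = 1 − MPS = 1 − 0.121 = 0.879.
Expenditure multiplier = 1/(1 − c(1−t)) = 1/(1 − 0.879×0.84) = 1/0.26164 ≈ 3.822.
ΔG contributes k·ΔG = (+$150 billion) / 0.26164 ≈ +$573.3 billion.
ΔT of +$167 billion changes first-round spending by −c·ΔT = −$146.793 billion, contributing k·(−c·ΔT) = (−$146.793 billion) / 0.26164 ≈ −$561 billion.
Net ΔY = k(ΔG − c·ΔT) = (+$3.207 billion) / 0.26164 ≈ +$12 billion.

+$12 billion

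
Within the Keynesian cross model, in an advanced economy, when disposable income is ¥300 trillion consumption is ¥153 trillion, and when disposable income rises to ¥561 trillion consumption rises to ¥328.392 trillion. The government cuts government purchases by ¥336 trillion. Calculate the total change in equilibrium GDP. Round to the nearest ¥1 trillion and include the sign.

MPC = ΔC/ΔYd = (328.392 − 153)/(561 − 300) = 175.392/261 = 0.672.
Government-spending multiplier = 1/(1 − MPC) = 1/(1 − 0.672) = 1/0.328 ≈ 3.049.
ΔY = k × ΔG = (−¥336 trillion) / 0.328 ≈ −¥1,024 trillion.

−¥1,024 trillion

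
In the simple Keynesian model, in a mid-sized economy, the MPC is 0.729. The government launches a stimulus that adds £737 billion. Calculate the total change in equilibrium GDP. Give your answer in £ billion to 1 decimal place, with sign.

Expenditure multiplier = 1/(1 − MPC) = 1/(1 − 0.729) = 1/0.271 ≈ 3.69.
ΔY = k × ΔG = (+£737 billion) / 0.271 ≈ +£2,719.6 billion.

+£2,719.6 billion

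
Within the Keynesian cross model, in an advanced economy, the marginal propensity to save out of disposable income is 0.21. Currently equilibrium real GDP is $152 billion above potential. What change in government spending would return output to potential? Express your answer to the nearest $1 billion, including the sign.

−$32 billion

MPC = 1 − MPS = 1 − 0.21 = 0.79.
Spending multiplier = 1/(1 − MPC) = 1/(1 − 0.79) = 1/0.21 ≈ 4.762.
Need ΔY = −$152 billion, so ΔG = ΔY/k = (−$152 billion) × 0.21 ≈ −$32 billion.
The government should cut government spending by $32 billion.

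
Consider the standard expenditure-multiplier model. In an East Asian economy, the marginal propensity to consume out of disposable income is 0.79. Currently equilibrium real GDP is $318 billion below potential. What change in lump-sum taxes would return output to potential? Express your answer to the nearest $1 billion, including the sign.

−$85 billion

Spending multiplier = 1/(1 − MPC) = 1/(1 − 0.79) = 1/0.21 ≈ 4.762.
Tax multiplier = −c·k = −0.79/0.21 ≈ −3.762. Need ΔY = +$318 billion, so ΔT = ΔY/(−c·k) = −(+$318 billion) × 0.21 / 0.79 ≈ −$85 billion.
The government should cut lump-sum taxes by $85 billion.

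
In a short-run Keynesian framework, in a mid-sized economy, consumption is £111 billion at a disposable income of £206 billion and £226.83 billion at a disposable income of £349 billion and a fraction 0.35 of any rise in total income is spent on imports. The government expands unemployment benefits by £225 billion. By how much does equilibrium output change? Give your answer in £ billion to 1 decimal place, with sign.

MPC = ΔC/ΔYd = (226.83 − 111)/(349 − 206) = 115.83/143 = 0.81.
The transfer change shifts disposable income by +£225 billion, so first-round consumption changes by c·ΔTR = 0.81 × (+£225 billion) = +£182.25 billion.
Expenditure multiplier = 1/(1 − c + m) = 1/(1 − 0.81 + 0.35) = 1/0.54 ≈ 1.852.
The transfer multiplier is c × k = 1.5, so ΔY = k × (c·ΔTR) = (+£182.25 billion) / 0.54 = +£337.5 billion.

+£337.5 billion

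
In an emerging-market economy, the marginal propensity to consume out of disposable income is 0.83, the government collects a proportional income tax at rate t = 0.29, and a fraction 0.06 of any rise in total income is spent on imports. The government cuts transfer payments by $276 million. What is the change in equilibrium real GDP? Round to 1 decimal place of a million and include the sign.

−$486.7 million

The transfer change shifts disposable income by −$276 million, so first-round consumption changes by c·ΔTR = 0.83 × (−$276 million) = −$229.08 million.
Expenditure multiplier = 1/(1 − c(1−t) + m) = 1/(1 − 0.83×0.71 + 0.06) = 1/0.4707 ≈ 2.124.
The transfer multiplier is c × k ≈ 1.763, so ΔY = k × (c·ΔTR) = (−$229.08 million) / 0.4707 ≈ −$486.7 million.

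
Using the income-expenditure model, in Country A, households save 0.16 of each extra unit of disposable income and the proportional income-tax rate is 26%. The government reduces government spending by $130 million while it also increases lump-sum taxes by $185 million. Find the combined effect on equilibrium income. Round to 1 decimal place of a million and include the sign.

−$754.2 million

MPC = 1 − MPS = 1 − 0.16 = 0.84.
Expenditure multiplier = 1/(1 − c(1−t)) = 1/(1 − 0.84×0.74) = 1/0.3784 ≈ 2.643.
ΔG contributes k·ΔG = (−$130 million) / 0.3784 ≈ −$343.6 million.
ΔT of +$185 million changes first-round spending by −c·ΔT = −$155.4 million, contributing k·(−c·ΔT) = (−$155.4 million) / 0.3784 ≈ −$410.7 million.
Net ΔY = k(ΔG − c·ΔT) = (−$285.4 million) / 0.3784 ≈ −$754.2 million.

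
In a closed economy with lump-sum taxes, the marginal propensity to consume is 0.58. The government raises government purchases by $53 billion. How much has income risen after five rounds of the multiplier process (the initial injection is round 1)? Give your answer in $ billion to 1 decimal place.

Round 1 adds ΔG = $53 billion; each later round is MPC = 0.58 times the previous.
After 5 rounds: 53 + 30.74 + 17.8292 + 10.340936 + 5.99774288 = ΔG·(1 − c^5)/(1 − c) = 53 × (1 − 0.0656356768)/0.42 ≈ $117.9 billion.

$117.9 billion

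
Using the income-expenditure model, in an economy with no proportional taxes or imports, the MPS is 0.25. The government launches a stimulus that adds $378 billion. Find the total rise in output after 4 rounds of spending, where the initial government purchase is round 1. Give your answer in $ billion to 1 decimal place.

$1,033.6 billion

MPC = 1 − MPS = 1 − 0.25 = 0.75.
Round 1 adds ΔG = $378 billion; each later round is MPC = 0.75 times the previous.
After 4 rounds: 378 + 283.5 + 212.625 + 159.46875 = ΔG·(1 − c^4)/(1 − c) = 378 × (1 − 0.31640625)/0.25 ≈ $1,033.6 billion.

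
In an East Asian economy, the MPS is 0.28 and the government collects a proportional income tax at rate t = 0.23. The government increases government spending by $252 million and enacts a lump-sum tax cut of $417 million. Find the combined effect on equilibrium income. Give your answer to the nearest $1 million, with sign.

+$1,239 million

MPC = 1 − MPS = 1 − 0.28 = 0.72.
Expenditure multiplier = 1/(1 − c(1−t)) = 1/(1 − 0.72×0.77) = 1/0.4456 ≈ 2.244.
ΔG contributes k·ΔG = (+$252 million) / 0.4456 ≈ +$565.5 million.
ΔT of −$417 million changes first-round spending by −c·ΔT = +$300.24 million, contributing k·(−c·ΔT) = (+$300.24 million) / 0.4456 ≈ +$673.8 million.
Net ΔY = k(ΔG − c·ΔT) = (+$552.24 million) / 0.4456 ≈ +$1,239 million.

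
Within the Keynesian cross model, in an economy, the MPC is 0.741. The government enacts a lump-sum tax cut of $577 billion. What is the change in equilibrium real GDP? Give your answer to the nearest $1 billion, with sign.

A lump-sum tax change of −$577 billion shifts disposable income by +$577 billion; first-round consumption changes by −c × ΔT = −0.741 × (−$577 billion) = +$427.557 billion.
Expenditure multiplier = 1/(1 − MPC) = 1/(1 − 0.741) = 1/0.259 ≈ 3.861.
The tax multiplier is −c × k ≈ −2.861, so ΔY = k × (−c·ΔT) = (+$427.557 billion) / 0.259 ≈ +$1,651 billion.

+$1,651 billion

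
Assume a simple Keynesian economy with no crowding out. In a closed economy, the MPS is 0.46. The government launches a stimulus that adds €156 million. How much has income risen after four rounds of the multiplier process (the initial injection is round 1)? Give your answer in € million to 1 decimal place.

€310.3 million

MPC = 1 − MPS = 1 − 0.46 = 0.54.
Round 1 adds ΔG = €156 million; each later round is MPC = 0.54 times the previous.
After 4 rounds: 156 + 84.24 + 45.4896 + 24.564384 = ΔG·(1 − c^4)/(1 − c) = 156 × (1 − 0.08503056)/0.46 ≈ €310.3 million.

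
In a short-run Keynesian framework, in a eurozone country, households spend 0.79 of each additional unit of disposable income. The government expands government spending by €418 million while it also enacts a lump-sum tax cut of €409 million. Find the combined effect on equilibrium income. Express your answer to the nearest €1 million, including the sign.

+€3,529 million

Expenditure multiplier = 1/(1 − MPC) = 1/(1 − 0.79) = 1/0.21 ≈ 4.762.
ΔG contributes k·ΔG = (+€418 million) / 0.21 ≈ +€1,990.5 million.
ΔT of −€409 million changes first-round spending by −c·ΔT = +€323.11 million, contributing k·(−c·ΔT) = (+€323.11 million) / 0.21 ≈ +€1,538.6 million.
Net ΔY = k(ΔG − c·ΔT) = (+€741.11 million) / 0.21 ≈ +€3,529 million.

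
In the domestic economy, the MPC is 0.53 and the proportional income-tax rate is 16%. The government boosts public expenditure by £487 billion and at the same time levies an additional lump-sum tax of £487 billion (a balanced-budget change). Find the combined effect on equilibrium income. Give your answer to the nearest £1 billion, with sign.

+£413 billion

Expenditure multiplier = 1/(1 − c(1−t)) = 1/(1 − 0.53×0.84) = 1/0.5548 ≈ 1.802.
ΔG contributes k·ΔG = (+£487 billion) / 0.5548 ≈ +£877.8 billion.
ΔT of +£487 billion changes first-round spending by −c·ΔT = −£258.11 billion, contributing k·(−c·ΔT) = (−£258.11 billion) / 0.5548 ≈ −£465.2 billion.
Net ΔY = k(ΔG − c·ΔT) = (+£228.89 billion) / 0.5548 ≈ +£413 billion.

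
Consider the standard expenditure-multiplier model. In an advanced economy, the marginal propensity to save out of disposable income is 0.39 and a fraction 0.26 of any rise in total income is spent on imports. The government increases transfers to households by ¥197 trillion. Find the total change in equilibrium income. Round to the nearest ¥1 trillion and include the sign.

MPC = 1 − MPS = 1 − 0.39 = 0.61.
The transfer change shifts disposable income by +¥197 trillion, so first-round consumption changes by c·ΔTR = 0.61 × (+¥197 trillion) = +¥120.17 trillion.
Expenditure multiplier = 1/(1 − c + m) = 1/(1 − 0.61 + 0.26) = 1/0.65 ≈ 1.538.
The transfer multiplier is c × k ≈ 0.938, so ΔY = k × (c·ΔTR) = (+¥120.17 trillion) / 0.65 ≈ +¥185 trillion.

+¥185 trillion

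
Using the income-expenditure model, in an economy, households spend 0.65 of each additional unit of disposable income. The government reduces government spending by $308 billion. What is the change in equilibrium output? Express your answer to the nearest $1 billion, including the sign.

−$880 billion

Expenditure multiplier = 1/(1 − MPC) = 1/(1 − 0.65) = 1/0.35 ≈ 2.857.
ΔY = k × ΔG = (−$308 billion) / 0.35 = −$880 billion.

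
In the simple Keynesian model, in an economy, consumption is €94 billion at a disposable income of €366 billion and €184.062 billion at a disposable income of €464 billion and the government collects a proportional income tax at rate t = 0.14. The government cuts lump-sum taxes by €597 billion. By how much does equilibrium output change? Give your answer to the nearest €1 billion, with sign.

MPC = ΔC/ΔYd = (184.062 − 94)/(464 − 366) = 90.062/98 = 0.919.
A lump-sum tax change of −€597 billion shifts disposable income by +€597 billion; first-round consumption changes by −c × ΔT = −0.919 × (−€597 billion) = +€548.643 billion.
Expenditure multiplier = 1/(1 − c(1−t)) = 1/(1 − 0.919×0.86) = 1/0.20966 ≈ 4.77.
The tax multiplier is −c × k ≈ −4.383, so ΔY = k × (−c·ΔT) = (+€548.643 billion) / 0.20966 ≈ +€2,617 billion.

+€2,617 billion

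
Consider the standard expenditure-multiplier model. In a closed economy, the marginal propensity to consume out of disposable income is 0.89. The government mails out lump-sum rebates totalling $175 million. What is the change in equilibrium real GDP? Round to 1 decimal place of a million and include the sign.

A lump-sum tax change of −$175 million shifts disposable income by +$175 million; first-round consumption changes by −c × ΔT = −0.89 × (−$175 million) = +$155.75 million.
Expenditure multiplier = 1/(1 − MPC) = 1/(1 − 0.89) = 1/0.11 ≈ 9.091.
The tax multiplier is −c × k ≈ −8.091, so ΔY = k × (−c·ΔT) = (+$155.75 million) / 0.11 ≈ +$1,415.9 million.

+$1,415.9 million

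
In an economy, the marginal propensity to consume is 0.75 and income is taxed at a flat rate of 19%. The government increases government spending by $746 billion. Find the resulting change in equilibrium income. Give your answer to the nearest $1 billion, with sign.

+$1,901 billion

Spending multiplier = 1/(1 − c(1−t)) = 1/(1 − 0.75×0.81) = 1/0.3925 ≈ 2.548.
ΔY = k × ΔG = (+$746 billion) / 0.3925 ≈ +$1,901 billion.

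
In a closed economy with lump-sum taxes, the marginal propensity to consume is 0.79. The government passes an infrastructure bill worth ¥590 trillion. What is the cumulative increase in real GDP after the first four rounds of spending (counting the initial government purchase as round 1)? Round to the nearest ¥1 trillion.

Round 1 adds ΔG = ¥590 trillion; each later round is MPC = 0.79 times the previous.
After 4 rounds: 590 + 466.1 + 368.219 + 290.89301 = ΔG·(1 − c^4)/(1 − c) = 590 × (1 − 0.38950081)/0.21 ≈ ¥1,715 trillion.

¥1,715 trillion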